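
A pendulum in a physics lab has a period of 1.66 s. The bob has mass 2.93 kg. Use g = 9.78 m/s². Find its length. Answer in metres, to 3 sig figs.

0.683 m

From T = 2π√(L/g), L = gT²/(4π²) = 9.78 × 1.660²/(4π²) = 0.683 m.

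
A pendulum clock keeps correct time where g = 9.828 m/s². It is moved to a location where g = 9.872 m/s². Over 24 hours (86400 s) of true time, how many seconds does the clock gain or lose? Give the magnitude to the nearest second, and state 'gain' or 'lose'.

The clock's period scales as T ∝ 1/√g, so T'/T = √(9.828/9.872) = 0.997769.
In 86400 s of true time the clock registers 86400/0.997769 = 86593.2 s, so it gains 193 s.

gain 193 s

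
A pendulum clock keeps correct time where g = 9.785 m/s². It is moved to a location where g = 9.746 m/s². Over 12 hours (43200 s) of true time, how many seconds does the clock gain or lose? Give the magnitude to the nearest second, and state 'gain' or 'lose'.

lose 86 s

The clock's period scales as T ∝ 1/√g, so T'/T = √(9.785/9.746) = 1.00200.
In 43200 s of true time the clock registers 43200/1.00200 = 43113.8 s, so it loses 86 s.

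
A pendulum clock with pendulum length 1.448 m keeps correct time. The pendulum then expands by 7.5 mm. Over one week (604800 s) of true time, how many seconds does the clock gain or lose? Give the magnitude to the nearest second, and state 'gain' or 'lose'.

lose 1560 s

T ∝ √L, so T'/T = √(1.45550/1.448) = 1.00259.
In 604800 s of true time the clock registers 604800/1.00259 = 603239.8 s, so it loses 1560 s.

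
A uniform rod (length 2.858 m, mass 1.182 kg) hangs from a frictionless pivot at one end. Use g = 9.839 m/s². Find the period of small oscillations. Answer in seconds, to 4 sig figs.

For a physical pendulum T = 2π√(I/(mgd)), with d = 1.4290 m from pivot to centre of mass.
I_cm = mL²/12 = 1.182 × 2.858²/12 = 0.80456 kg·m²; I = I_cm + md² = 0.80456 + 1.182 × 1.4290² = 3.2183 kg·m².
T = 2π√(3.2183/(1.182 × 9.839 × 1.4290)) = 2.765 s.

2.765 s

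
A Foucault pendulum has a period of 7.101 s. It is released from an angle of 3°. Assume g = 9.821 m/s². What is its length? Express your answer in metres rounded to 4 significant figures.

12.54 m

From T = 2π√(L/g), L = gT²/(4π²) = 9.821 × 7.1010²/(4π²) = 12.54 m.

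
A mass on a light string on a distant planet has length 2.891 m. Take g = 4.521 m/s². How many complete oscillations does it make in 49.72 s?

9

T = 2π√(L/g) = 2π√(2.891/4.521) = 5.0244 s.
Number of complete oscillations = ⌊49.72/5.0244⌋ = ⌊9.8957⌋ = 9.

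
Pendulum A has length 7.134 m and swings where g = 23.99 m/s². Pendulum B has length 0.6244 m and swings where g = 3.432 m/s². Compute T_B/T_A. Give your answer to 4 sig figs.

T = 2π√(L/g), so T_B/T_A = √((L_B/g_B)/(L_A/g_A)) = √((0.6244/3.432)/(7.134/23.99)) = 0.7822.

0.7822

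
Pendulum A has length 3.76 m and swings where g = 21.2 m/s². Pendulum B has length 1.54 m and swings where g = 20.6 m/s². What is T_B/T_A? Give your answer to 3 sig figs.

0.649

T = 2π√(L/g), so T_B/T_A = √((L_B/g_B)/(L_A/g_A)) = √((1.54/20.6)/(3.76/21.2)) = 0.649.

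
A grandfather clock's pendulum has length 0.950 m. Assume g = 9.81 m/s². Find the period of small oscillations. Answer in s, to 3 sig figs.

1.96 s

T = 2π√(L/g) = 2π√(0.950/9.81) = 2π × 0.3112 = 1.96 s.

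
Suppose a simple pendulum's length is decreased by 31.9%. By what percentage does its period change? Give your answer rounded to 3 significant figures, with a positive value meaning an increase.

T ∝ √L, so T'/T = √(0.6810) = 0.8252.
Percentage change in T = (0.8252 − 1) × 100% = -17.5%.

-17.5%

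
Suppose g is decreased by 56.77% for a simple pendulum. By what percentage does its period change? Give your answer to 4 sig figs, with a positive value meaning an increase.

T ∝ 1/√g, so T'/T = 1/√(0.43230) = 1.5209.
Percentage change in T = (1.5209 − 1) × 100% = 52.09%.

52.09%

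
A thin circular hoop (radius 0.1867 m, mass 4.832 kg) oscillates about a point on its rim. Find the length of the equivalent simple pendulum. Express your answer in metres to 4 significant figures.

0.3734 m

The equivalent simple-pendulum length is L_eq = I/(md), where I is about the pivot and d = 0.18670 m.
I_cm = mR² = 0.16843 kg·m², so I = I_cm + md² = 0.16843 + 0.16843 = 0.33686 kg·m².
L_eq = 0.33686/(4.832 × 0.18670) = 0.3734 m.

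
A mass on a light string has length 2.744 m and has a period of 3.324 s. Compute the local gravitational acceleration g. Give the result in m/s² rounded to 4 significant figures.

From T = 2π√(L/g), g = 4π²L/T² = 4π² × 2.744/3.3240² = 9.804 m/s².

9.804 m/s²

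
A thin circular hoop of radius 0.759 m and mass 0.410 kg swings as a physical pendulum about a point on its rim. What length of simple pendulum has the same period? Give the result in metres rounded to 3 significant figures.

The equivalent simple-pendulum length is L_eq = I/(md), where I is about the pivot and d = 0.7590 m.
I_cm = mR² = 0.2362 kg·m², so I = I_cm + md² = 0.2362 + 0.2362 = 0.4724 kg·m².
L_eq = 0.4724/(0.410 × 0.7590) = 1.52 m.

1.52 m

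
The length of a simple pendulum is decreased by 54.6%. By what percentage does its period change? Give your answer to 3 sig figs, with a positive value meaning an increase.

T ∝ √L, so T'/T = √(0.4540) = 0.6738.
Percentage change in T = (0.6738 − 1) × 100% = -32.6%.

-32.6%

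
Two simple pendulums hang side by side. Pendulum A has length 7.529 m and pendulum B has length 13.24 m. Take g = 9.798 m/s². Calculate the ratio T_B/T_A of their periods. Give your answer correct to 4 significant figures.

T ∝ √L, so T_B/T_A = √(L_B/L_A) = √(13.24/7.529) = 1.326.

1.326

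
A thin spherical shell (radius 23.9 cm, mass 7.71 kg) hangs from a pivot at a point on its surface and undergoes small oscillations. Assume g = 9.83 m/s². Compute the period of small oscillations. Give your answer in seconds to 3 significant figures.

1.26 s

I_cm = (2/3)mr² = 0.2936 kg·m². The pivot is at distance d = 0.239 m from the centre of mass.
By the parallel-axis theorem, I = I_cm + md² = 0.2936 + 0.4404 = 0.7340 kg·m².
T = 2π√(I/(mgd)) = 2π√(0.7340/(7.71 × 9.83 × 0.239)) = 1.26 s.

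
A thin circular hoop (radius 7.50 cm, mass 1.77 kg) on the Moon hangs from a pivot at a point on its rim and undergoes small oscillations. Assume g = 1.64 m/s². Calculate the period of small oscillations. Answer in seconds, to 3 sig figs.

I_cm = mr² = 0.009956 kg·m². The pivot is at distance d = 0.0750 m from the centre of mass.
By the parallel-axis theorem, I = I_cm + md² = 0.009956 + 0.009956 = 0.01991 kg·m².
T = 2π√(I/(mgd)) = 2π√(0.01991/(1.77 × 1.64 × 0.0750)) = 1.90 s.

1.90 s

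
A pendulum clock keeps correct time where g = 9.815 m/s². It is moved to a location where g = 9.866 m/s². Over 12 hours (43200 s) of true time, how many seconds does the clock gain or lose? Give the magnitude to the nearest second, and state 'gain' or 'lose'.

gain 112 s

The clock's period scales as T ∝ 1/√g, so T'/T = √(9.815/9.866) = 0.997412.
In 43200 s of true time the clock registers 43200/0.997412 = 43312.1 s, so it gains 112 s.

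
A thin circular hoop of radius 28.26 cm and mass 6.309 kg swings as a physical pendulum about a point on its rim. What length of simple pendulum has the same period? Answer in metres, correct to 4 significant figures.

The equivalent simple-pendulum length is L_eq = I/(md), where I is about the pivot and d = 0.28260 m.
I_cm = mR² = 0.50385 kg·m², so I = I_cm + md² = 0.50385 + 0.50385 = 1.0077 kg·m².
L_eq = 1.0077/(6.309 × 0.28260) = 0.5652 m.

0.5652 m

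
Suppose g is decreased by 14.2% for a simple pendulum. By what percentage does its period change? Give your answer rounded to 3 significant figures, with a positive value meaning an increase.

T ∝ 1/√g, so T'/T = 1/√(0.8580) = 1.080.
Percentage change in T = (1.080 − 1) × 100% = 7.96%.

7.96%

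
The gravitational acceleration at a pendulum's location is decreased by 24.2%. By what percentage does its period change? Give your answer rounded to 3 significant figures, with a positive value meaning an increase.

14.9%

T ∝ 1/√g, so T'/T = 1/√(0.7580) = 1.149.
Percentage change in T = (1.149 − 1) × 100% = 14.9%.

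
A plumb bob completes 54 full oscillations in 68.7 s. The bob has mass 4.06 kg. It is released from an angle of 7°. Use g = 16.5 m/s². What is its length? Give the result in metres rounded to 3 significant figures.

0.676 m

T = 68.7/54 = 1.272 s.
From T = 2π√(L/g), L = gT²/(4π²) = 16.5 × 1.272²/(4π²) = 0.676 m.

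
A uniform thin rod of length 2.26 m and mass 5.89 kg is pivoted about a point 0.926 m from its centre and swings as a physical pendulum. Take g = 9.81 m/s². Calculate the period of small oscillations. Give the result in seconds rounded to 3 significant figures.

For a physical pendulum T = 2π√(I/(mgd)), with d = 0.9260 m from pivot to centre of mass.
I_cm = mL²/12 = 5.89 × 2.26²/12 = 2.507 kg·m²; I = I_cm + md² = 2.507 + 5.89 × 0.9260² = 7.558 kg·m².
T = 2π√(7.558/(5.89 × 9.81 × 0.9260)) = 2.36 s.

2.36 s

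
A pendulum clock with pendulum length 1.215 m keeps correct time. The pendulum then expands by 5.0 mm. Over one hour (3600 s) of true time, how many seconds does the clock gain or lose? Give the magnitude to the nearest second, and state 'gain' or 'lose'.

lose 7 s

T ∝ √L, so T'/T = √(1.22000/1.215) = 1.00206.
In 3600 s of true time the clock registers 3600/1.00206 = 3592.6 s, so it loses 7 s.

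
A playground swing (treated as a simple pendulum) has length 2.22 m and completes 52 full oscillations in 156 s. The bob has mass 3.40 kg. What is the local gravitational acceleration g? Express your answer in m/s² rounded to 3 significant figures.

9.74 m/s²

T = 156/52 = 3.000 s.
From T = 2π√(L/g), g = 4π²L/T² = 4π² × 2.22/3.000² = 9.74 m/s².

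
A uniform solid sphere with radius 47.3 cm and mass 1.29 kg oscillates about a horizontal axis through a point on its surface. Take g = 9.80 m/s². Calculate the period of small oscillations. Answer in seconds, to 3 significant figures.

1.63 s

I_cm = (2/5)mr² = 0.1154 kg·m². The pivot is at distance d = 0.473 m from the centre of mass.
By the parallel-axis theorem, I = I_cm + md² = 0.1154 + 0.2886 = 0.4041 kg·m².
T = 2π√(I/(mgd)) = 2π√(0.4041/(1.29 × 9.80 × 0.473)) = 1.63 s.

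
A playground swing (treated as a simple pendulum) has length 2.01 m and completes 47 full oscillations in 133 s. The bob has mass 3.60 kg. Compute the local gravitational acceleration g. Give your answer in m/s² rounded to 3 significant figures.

T = 133/47 = 2.830 s.
From T = 2π√(L/g), g = 4π²L/T² = 4π² × 2.01/2.830² = 9.91 m/s².

9.91 m/s²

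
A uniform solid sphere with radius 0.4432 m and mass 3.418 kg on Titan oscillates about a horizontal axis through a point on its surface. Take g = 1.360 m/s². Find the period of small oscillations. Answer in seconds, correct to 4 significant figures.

I_cm = (2/5)mr² = 0.26855 kg·m². The pivot is at distance d = 0.4432 m from the centre of mass.
By the parallel-axis theorem, I = I_cm + md² = 0.26855 + 0.67138 = 0.93994 kg·m².
T = 2π√(I/(mgd)) = 2π√(0.93994/(3.418 × 1.360 × 0.4432)) = 4.244 s.

4.244 s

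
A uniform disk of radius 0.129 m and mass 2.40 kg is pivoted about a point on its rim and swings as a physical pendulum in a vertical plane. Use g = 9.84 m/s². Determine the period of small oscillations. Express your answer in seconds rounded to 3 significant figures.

0.881 s

I_cm = ½mr² = 0.01997 kg·m². The pivot is at distance d = 0.129 m from the centre of mass.
By the parallel-axis theorem, I = I_cm + md² = 0.01997 + 0.03994 = 0.05991 kg·m².
T = 2π√(I/(mgd)) = 2π√(0.05991/(2.40 × 9.84 × 0.129)) = 0.881 s.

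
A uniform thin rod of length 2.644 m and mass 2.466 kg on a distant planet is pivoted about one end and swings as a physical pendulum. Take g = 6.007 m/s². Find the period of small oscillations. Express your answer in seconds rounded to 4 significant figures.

For a physical pendulum T = 2π√(I/(mgd)), with d = 1.3220 m from pivot to centre of mass.
I_cm = mL²/12 = 2.466 × 2.644²/12 = 1.4366 kg·m²; I = I_cm + md² = 1.4366 + 2.466 × 1.3220² = 5.7464 kg·m².
T = 2π√(5.7464/(2.466 × 6.007 × 1.3220)) = 3.404 s.

3.404 s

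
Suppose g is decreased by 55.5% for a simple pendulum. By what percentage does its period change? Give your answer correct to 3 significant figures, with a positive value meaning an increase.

T ∝ 1/√g, so T'/T = 1/√(0.4450) = 1.499.
Percentage change in T = (1.499 − 1) × 100% = 49.9%.

49.9%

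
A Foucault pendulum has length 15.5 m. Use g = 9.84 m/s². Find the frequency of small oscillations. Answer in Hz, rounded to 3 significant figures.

T = 2π√(L/g) = 2π√(15.5/9.84) = 7.886 s, so f = 1/T = 0.127 Hz.

0.127 Hz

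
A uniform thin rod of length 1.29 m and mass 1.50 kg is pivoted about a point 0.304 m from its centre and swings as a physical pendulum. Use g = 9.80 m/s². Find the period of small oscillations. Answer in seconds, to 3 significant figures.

For a physical pendulum T = 2π√(I/(mgd)), with d = 0.3040 m from pivot to centre of mass.
I_cm = mL²/12 = 1.50 × 1.29²/12 = 0.2080 kg·m²; I = I_cm + md² = 0.2080 + 1.50 × 0.3040² = 0.3466 kg·m².
T = 2π√(0.3466/(1.50 × 9.80 × 0.3040)) = 1.75 s.

1.75 s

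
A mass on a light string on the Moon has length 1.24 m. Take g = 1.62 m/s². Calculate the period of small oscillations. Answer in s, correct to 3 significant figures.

5.50 s

T = 2π√(L/g) = 2π√(1.24/1.62) = 2π × 0.8749 = 5.50 s.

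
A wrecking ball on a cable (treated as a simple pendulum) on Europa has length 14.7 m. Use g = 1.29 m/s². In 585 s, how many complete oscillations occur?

27

T = 2π√(L/g) = 2π√(14.7/1.29) = 21.21 s.
Number of complete oscillations = ⌊585/21.21⌋ = ⌊27.58⌋ = 27.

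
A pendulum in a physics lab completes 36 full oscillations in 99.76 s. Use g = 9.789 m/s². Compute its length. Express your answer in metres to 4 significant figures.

1.904 m

T = 99.76/36 = 2.7711 s.
From T = 2π√(L/g), L = gT²/(4π²) = 9.789 × 2.7711²/(4π²) = 1.904 m.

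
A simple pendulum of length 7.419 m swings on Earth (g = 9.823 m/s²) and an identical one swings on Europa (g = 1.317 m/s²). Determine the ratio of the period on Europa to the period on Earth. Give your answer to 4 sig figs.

2.731

T ∝ 1/√g, so T₂/T₁ = √(g₁/g₂) = √(9.823/1.317) = 2.731.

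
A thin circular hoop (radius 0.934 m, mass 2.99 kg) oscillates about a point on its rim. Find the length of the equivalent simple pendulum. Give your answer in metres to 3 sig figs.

The equivalent simple-pendulum length is L_eq = I/(md), where I is about the pivot and d = 0.9340 m.
I_cm = mR² = 2.608 kg·m², so I = I_cm + md² = 2.608 + 2.608 = 5.217 kg·m².
L_eq = 5.217/(2.99 × 0.9340) = 1.87 m.

1.87 m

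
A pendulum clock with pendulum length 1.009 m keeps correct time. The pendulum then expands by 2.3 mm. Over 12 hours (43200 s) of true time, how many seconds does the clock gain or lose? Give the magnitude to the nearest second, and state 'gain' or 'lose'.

T ∝ √L, so T'/T = √(1.01130/1.009) = 1.00114.
In 43200 s of true time the clock registers 43200/1.00114 = 43150.8 s, so it loses 49 s.

lose 49 s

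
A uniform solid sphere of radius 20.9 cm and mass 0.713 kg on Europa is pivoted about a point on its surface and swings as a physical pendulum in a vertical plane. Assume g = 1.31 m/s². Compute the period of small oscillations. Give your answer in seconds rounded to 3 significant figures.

2.97 s

I_cm = (2/5)mr² = 0.01246 kg·m². The pivot is at distance d = 0.209 m from the centre of mass.
By the parallel-axis theorem, I = I_cm + md² = 0.01246 + 0.03114 = 0.04360 kg·m².
T = 2π√(I/(mgd)) = 2π√(0.04360/(0.713 × 1.31 × 0.209)) = 2.97 s.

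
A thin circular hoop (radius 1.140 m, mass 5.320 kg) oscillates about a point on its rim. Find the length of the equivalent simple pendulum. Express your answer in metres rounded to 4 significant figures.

2.280 m

The equivalent simple-pendulum length is L_eq = I/(md), where I is about the pivot and d = 1.1400 m.
I_cm = mR² = 6.9139 kg·m², so I = I_cm + md² = 6.9139 + 6.9139 = 13.828 kg·m².
L_eq = 13.828/(5.320 × 1.1400) = 2.280 m.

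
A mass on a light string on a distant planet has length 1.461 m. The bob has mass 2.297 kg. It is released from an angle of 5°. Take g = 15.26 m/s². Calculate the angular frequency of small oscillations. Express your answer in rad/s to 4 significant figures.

3.232 rad/s

ω = √(g/L) = √(15.26/1.461) = 3.232 rad/s.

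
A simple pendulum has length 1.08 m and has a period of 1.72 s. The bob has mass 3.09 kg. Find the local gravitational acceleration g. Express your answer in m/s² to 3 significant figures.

From T = 2π√(L/g), g = 4π²L/T² = 4π² × 1.08/1.720² = 14.4 m/s².

14.4 m/s²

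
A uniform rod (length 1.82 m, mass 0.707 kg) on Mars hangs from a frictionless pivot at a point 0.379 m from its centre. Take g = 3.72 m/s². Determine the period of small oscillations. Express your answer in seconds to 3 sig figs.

For a physical pendulum T = 2π√(I/(mgd)), with d = 0.3790 m from pivot to centre of mass.
I_cm = mL²/12 = 0.707 × 1.82²/12 = 0.1952 kg·m²; I = I_cm + md² = 0.1952 + 0.707 × 0.3790² = 0.2967 kg·m².
T = 2π√(0.2967/(0.707 × 3.72 × 0.3790)) = 3.43 s.

3.43 s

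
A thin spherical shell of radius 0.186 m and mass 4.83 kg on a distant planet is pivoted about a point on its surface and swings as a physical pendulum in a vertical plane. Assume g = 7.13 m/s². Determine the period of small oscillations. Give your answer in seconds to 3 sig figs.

1.31 s

I_cm = (2/3)mr² = 0.1114 kg·m². The pivot is at distance d = 0.186 m from the centre of mass.
By the parallel-axis theorem, I = I_cm + md² = 0.1114 + 0.1671 = 0.2785 kg·m².
T = 2π√(I/(mgd)) = 2π√(0.2785/(4.83 × 7.13 × 0.186)) = 1.31 s.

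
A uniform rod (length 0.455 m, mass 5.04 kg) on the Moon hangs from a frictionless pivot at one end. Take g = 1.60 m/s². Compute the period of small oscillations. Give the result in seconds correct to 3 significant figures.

For a physical pendulum T = 2π√(I/(mgd)), with d = 0.2275 m from pivot to centre of mass.
I_cm = mL²/12 = 5.04 × 0.455²/12 = 0.08695 kg·m²; I = I_cm + md² = 0.08695 + 5.04 × 0.2275² = 0.3478 kg·m².
T = 2π√(0.3478/(5.04 × 1.60 × 0.2275)) = 2.74 s.

2.74 s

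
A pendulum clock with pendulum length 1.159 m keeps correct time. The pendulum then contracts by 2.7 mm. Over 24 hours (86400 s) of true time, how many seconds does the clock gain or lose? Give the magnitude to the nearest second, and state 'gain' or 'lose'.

T ∝ √L, so T'/T = √(1.15630/1.159) = 0.998835.
In 86400 s of true time the clock registers 86400/0.998835 = 86500.8 s, so it gains 101 s.

gain 101 s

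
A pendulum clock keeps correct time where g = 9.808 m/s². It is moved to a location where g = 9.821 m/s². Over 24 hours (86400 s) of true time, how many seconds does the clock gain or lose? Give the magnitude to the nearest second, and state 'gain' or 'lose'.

The clock's period scales as T ∝ 1/√g, so T'/T = √(9.808/9.821) = 0.999338.
In 86400 s of true time the clock registers 86400/0.999338 = 86457.2 s, so it gains 57 s.

gain 57 s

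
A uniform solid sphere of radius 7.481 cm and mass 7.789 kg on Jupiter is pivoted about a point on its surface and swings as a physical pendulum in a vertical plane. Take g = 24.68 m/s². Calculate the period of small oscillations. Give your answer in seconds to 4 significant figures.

0.4093 s

I_cm = (2/5)mr² = 0.017437 kg·m². The pivot is at distance d = 0.07481 m from the centre of mass.
By the parallel-axis theorem, I = I_cm + md² = 0.017437 + 0.043591 = 0.061028 kg·m².
T = 2π√(I/(mgd)) = 2π√(0.061028/(7.789 × 24.68 × 0.07481)) = 0.4093 s.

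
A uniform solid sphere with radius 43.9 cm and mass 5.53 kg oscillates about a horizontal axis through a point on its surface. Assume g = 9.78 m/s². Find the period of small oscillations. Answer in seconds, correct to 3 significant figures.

I_cm = (2/5)mr² = 0.4263 kg·m². The pivot is at distance d = 0.439 m from the centre of mass.
By the parallel-axis theorem, I = I_cm + md² = 0.4263 + 1.066 = 1.492 kg·m².
T = 2π√(I/(mgd)) = 2π√(1.492/(5.53 × 9.78 × 0.439)) = 1.58 s.

1.58 s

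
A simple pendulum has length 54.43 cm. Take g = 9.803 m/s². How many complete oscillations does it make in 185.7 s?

125

T = 2π√(L/g) = 2π√(0.5443/9.803) = 1.4805 s.
Number of complete oscillations = ⌊185.7/1.4805⌋ = ⌊125.43⌋ = 125.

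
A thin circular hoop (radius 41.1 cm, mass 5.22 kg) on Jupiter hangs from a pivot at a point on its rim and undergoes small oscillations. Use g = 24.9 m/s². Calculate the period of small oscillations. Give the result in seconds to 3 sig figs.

I_cm = mr² = 0.8818 kg·m². The pivot is at distance d = 0.411 m from the centre of mass.
By the parallel-axis theorem, I = I_cm + md² = 0.8818 + 0.8818 = 1.764 kg·m².
T = 2π√(I/(mgd)) = 2π√(1.764/(5.22 × 24.9 × 0.411)) = 1.14 s.

1.14 s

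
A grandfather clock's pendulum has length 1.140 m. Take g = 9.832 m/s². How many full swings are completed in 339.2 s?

T = 2π√(L/g) = 2π√(1.140/9.832) = 2.1395 s.
Number of complete oscillations = ⌊339.2/2.1395⌋ = ⌊158.54⌋ = 158.

158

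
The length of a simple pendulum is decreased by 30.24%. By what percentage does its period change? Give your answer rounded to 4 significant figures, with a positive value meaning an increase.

T ∝ √L, so T'/T = √(0.69760) = 0.83522.
Percentage change in T = (0.83522 − 1) × 100% = -16.48%.

-16.48%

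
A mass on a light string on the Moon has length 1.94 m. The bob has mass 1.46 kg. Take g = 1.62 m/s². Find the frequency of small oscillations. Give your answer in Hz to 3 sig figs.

T = 2π√(L/g) = 2π√(1.94/1.62) = 6.876 s, so f = 1/T = 0.145 Hz.

0.145 Hz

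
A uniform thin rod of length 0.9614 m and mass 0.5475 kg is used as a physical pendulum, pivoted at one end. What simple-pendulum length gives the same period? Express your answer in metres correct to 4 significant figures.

0.6409 m

The equivalent simple-pendulum length is L_eq = I/(md), where I is about the pivot and d = 0.48070 m.
I_cm = (1/12)mL² = 0.042171 kg·m², so I = I_cm + md² = 0.042171 + 0.12651 = 0.16868 kg·m².
L_eq = 0.16868/(0.5475 × 0.48070) = 0.6409 m.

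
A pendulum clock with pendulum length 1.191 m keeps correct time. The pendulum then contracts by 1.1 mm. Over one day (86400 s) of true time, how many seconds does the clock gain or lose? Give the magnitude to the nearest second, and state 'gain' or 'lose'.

T ∝ √L, so T'/T = √(1.18990/1.191) = 0.999538.
In 86400 s of true time the clock registers 86400/0.999538 = 86439.9 s, so it gains 40 s.

gain 40 s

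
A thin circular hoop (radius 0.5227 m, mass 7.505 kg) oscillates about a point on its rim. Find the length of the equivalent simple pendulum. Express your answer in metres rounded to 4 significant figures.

1.045 m

The equivalent simple-pendulum length is L_eq = I/(md), where I is about the pivot and d = 0.52270 m.
I_cm = mR² = 2.0505 kg·m², so I = I_cm + md² = 2.0505 + 2.0505 = 4.1010 kg·m².
L_eq = 4.1010/(7.505 × 0.52270) = 1.045 m.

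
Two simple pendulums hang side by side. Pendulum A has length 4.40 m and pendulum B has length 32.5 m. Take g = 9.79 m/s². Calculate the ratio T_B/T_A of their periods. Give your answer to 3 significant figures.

2.72

T ∝ √L, so T_B/T_A = √(L_B/L_A) = √(32.5/4.40) = 2.72.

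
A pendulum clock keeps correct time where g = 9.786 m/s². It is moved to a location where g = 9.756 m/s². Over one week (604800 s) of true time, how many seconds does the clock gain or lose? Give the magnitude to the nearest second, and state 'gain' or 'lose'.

The clock's period scales as T ∝ 1/√g, so T'/T = √(9.786/9.756) = 1.00154.
In 604800 s of true time the clock registers 604800/1.00154 = 603872.2 s, so it loses 928 s.

lose 928 s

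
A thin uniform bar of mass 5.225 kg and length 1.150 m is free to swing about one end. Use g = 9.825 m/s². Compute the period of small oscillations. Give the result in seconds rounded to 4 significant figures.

1.755 s

For a physical pendulum T = 2π√(I/(mgd)), with d = 0.57500 m from pivot to centre of mass.
I_cm = mL²/12 = 5.225 × 1.150²/12 = 0.57584 kg·m²; I = I_cm + md² = 0.57584 + 5.225 × 0.57500² = 2.3034 kg·m².
T = 2π√(2.3034/(5.225 × 9.825 × 0.57500)) = 1.755 s.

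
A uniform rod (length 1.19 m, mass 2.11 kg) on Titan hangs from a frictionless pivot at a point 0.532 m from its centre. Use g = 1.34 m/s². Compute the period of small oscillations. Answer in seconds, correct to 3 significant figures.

4.71 s

For a physical pendulum T = 2π√(I/(mgd)), with d = 0.5320 m from pivot to centre of mass.
I_cm = mL²/12 = 2.11 × 1.19²/12 = 0.2490 kg·m²; I = I_cm + md² = 0.2490 + 2.11 × 0.5320² = 0.8462 kg·m².
T = 2π√(0.8462/(2.11 × 1.34 × 0.5320)) = 4.71 s.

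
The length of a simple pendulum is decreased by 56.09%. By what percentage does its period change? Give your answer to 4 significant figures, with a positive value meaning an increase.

T ∝ √L, so T'/T = √(0.43910) = 0.66265.
Percentage change in T = (0.66265 − 1) × 100% = -33.74%.

-33.74%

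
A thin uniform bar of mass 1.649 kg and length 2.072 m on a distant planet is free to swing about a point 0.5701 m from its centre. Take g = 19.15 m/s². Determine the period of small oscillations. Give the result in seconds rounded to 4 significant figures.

For a physical pendulum T = 2π√(I/(mgd)), with d = 0.57010 m from pivot to centre of mass.
I_cm = mL²/12 = 1.649 × 2.072²/12 = 0.58996 kg·m²; I = I_cm + md² = 0.58996 + 1.649 × 0.57010² = 1.1259 kg·m².
T = 2π√(1.1259/(1.649 × 19.15 × 0.57010)) = 1.571 s.

1.571 s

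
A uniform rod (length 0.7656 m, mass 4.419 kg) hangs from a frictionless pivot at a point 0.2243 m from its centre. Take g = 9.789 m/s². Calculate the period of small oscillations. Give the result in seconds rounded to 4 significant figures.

For a physical pendulum T = 2π√(I/(mgd)), with d = 0.22430 m from pivot to centre of mass.
I_cm = mL²/12 = 4.419 × 0.7656²/12 = 0.21585 kg·m²; I = I_cm + md² = 0.21585 + 4.419 × 0.22430² = 0.43817 kg·m².
T = 2π√(0.43817/(4.419 × 9.789 × 0.22430)) = 1.335 s.

1.335 s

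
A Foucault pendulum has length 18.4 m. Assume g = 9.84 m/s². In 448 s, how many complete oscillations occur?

52

T = 2π√(L/g) = 2π√(18.4/9.84) = 8.592 s.
Number of complete oscillations = ⌊448/8.592⌋ = ⌊52.14⌋ = 52.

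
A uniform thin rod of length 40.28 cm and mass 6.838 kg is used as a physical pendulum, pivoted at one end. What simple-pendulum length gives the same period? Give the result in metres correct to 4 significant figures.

The equivalent simple-pendulum length is L_eq = I/(md), where I is about the pivot and d = 0.20140 m.
I_cm = (1/12)mL² = 0.092454 kg·m², so I = I_cm + md² = 0.092454 + 0.27736 = 0.36982 kg·m².
L_eq = 0.36982/(6.838 × 0.20140) = 0.2685 m.

0.2685 m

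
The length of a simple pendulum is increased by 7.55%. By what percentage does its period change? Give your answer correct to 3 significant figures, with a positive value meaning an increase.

3.71%

T ∝ √L, so T'/T = √(1.075) = 1.037.
Percentage change in T = (1.037 − 1) × 100% = 3.71%.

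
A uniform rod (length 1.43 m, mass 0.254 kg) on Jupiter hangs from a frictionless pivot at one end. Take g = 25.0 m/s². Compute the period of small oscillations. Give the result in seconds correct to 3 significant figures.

1.23 s

For a physical pendulum T = 2π√(I/(mgd)), with d = 0.7150 m from pivot to centre of mass.
I_cm = mL²/12 = 0.254 × 1.43²/12 = 0.04328 kg·m²; I = I_cm + md² = 0.04328 + 0.254 × 0.7150² = 0.1731 kg·m².
T = 2π√(0.1731/(0.254 × 25.0 × 0.7150)) = 1.23 s.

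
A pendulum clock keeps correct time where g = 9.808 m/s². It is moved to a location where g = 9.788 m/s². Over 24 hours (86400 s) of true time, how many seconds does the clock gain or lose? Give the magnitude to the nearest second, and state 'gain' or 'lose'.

lose 88 s

The clock's period scales as T ∝ 1/√g, so T'/T = √(9.808/9.788) = 1.00102.
In 86400 s of true time the clock registers 86400/1.00102 = 86311.9 s, so it loses 88 s.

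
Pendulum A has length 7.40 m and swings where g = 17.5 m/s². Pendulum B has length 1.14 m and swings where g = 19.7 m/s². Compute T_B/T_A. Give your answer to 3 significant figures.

T = 2π√(L/g), so T_B/T_A = √((L_B/g_B)/(L_A/g_A)) = √((1.14/19.7)/(7.40/17.5)) = 0.370.

0.370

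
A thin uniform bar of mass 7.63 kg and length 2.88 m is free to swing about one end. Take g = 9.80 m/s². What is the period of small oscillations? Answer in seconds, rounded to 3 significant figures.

For a physical pendulum T = 2π√(I/(mgd)), with d = 1.440 m from pivot to centre of mass.
I_cm = mL²/12 = 7.63 × 2.88²/12 = 5.274 kg·m²; I = I_cm + md² = 5.274 + 7.63 × 1.440² = 21.10 kg·m².
T = 2π√(21.10/(7.63 × 9.80 × 1.440)) = 2.78 s.

2.78 s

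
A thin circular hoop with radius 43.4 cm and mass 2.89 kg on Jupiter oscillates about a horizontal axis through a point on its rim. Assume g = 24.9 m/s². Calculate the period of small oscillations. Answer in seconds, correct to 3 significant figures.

I_cm = mr² = 0.5443 kg·m². The pivot is at distance d = 0.434 m from the centre of mass.
By the parallel-axis theorem, I = I_cm + md² = 0.5443 + 0.5443 = 1.089 kg·m².
T = 2π√(I/(mgd)) = 2π√(1.089/(2.89 × 24.9 × 0.434)) = 1.17 s.

1.17 s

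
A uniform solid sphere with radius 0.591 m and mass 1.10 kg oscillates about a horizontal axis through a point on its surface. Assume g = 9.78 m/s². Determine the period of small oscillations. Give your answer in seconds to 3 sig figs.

1.83 s

I_cm = (2/5)mr² = 0.1537 kg·m². The pivot is at distance d = 0.591 m from the centre of mass.
By the parallel-axis theorem, I = I_cm + md² = 0.1537 + 0.3842 = 0.5379 kg·m².
T = 2π√(I/(mgd)) = 2π√(0.5379/(1.10 × 9.78 × 0.591)) = 1.83 s.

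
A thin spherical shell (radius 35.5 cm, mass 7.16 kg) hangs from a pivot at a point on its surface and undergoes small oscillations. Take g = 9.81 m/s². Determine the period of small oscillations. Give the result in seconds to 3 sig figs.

1.54 s

I_cm = (2/3)mr² = 0.6016 kg·m². The pivot is at distance d = 0.355 m from the centre of mass.
By the parallel-axis theorem, I = I_cm + md² = 0.6016 + 0.9023 = 1.504 kg·m².
T = 2π√(I/(mgd)) = 2π√(1.504/(7.16 × 9.81 × 0.355)) = 1.54 s.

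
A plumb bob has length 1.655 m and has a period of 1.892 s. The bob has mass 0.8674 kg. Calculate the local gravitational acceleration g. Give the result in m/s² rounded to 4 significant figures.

From T = 2π√(L/g), g = 4π²L/T² = 4π² × 1.655/1.8920² = 18.25 m/s².

18.25 m/s²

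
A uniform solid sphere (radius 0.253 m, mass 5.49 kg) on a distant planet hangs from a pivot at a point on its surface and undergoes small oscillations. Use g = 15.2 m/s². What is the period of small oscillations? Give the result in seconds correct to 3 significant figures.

I_cm = (2/5)mr² = 0.1406 kg·m². The pivot is at distance d = 0.253 m from the centre of mass.
By the parallel-axis theorem, I = I_cm + md² = 0.1406 + 0.3514 = 0.4920 kg·m².
T = 2π√(I/(mgd)) = 2π√(0.4920/(5.49 × 15.2 × 0.253)) = 0.959 s.

0.959 s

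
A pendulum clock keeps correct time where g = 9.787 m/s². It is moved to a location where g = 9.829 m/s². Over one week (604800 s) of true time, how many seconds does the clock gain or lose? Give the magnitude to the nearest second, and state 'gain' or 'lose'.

gain 1296 s

The clock's period scales as T ∝ 1/√g, so T'/T = √(9.787/9.829) = 0.997861.
In 604800 s of true time the clock registers 604800/0.997861 = 606096.3 s, so it gains 1296 s.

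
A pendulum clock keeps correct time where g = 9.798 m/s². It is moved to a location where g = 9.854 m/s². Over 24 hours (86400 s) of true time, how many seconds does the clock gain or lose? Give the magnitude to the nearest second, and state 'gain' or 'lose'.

The clock's period scales as T ∝ 1/√g, so T'/T = √(9.798/9.854) = 0.997154.
In 86400 s of true time the clock registers 86400/0.997154 = 86646.6 s, so it gains 247 s.

gain 247 s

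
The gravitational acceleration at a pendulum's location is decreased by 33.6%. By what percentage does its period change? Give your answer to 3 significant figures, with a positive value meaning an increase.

22.7%

T ∝ 1/√g, so T'/T = 1/√(0.6640) = 1.227.
Percentage change in T = (1.227 − 1) × 100% = 22.7%.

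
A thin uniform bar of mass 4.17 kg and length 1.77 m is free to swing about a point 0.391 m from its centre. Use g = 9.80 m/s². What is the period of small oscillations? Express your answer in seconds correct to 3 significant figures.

For a physical pendulum T = 2π√(I/(mgd)), with d = 0.3910 m from pivot to centre of mass.
I_cm = mL²/12 = 4.17 × 1.77²/12 = 1.089 kg·m²; I = I_cm + md² = 1.089 + 4.17 × 0.3910² = 1.726 kg·m².
T = 2π√(1.726/(4.17 × 9.80 × 0.3910)) = 2.07 s.

2.07 s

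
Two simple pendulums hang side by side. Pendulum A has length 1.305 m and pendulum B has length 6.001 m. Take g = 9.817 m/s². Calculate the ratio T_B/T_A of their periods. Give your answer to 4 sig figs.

T ∝ √L, so T_B/T_A = √(L_B/L_A) = √(6.001/1.305) = 2.144.

2.144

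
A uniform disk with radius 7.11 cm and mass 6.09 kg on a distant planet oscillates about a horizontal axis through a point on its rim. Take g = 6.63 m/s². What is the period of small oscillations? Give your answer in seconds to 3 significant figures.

I_cm = ½mr² = 0.01539 kg·m². The pivot is at distance d = 0.0711 m from the centre of mass.
By the parallel-axis theorem, I = I_cm + md² = 0.01539 + 0.03079 = 0.04618 kg·m².
T = 2π√(I/(mgd)) = 2π√(0.04618/(6.09 × 6.63 × 0.0711)) = 0.797 s.

0.797 s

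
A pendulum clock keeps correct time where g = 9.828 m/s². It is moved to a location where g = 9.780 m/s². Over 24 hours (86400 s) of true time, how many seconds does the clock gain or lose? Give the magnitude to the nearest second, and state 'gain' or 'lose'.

The clock's period scales as T ∝ 1/√g, so T'/T = √(9.828/9.780) = 1.00245.
In 86400 s of true time the clock registers 86400/1.00245 = 86188.8 s, so it loses 211 s.

lose 211 s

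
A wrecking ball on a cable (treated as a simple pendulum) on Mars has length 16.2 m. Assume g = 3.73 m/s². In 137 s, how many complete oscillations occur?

T = 2π√(L/g) = 2π√(16.2/3.73) = 13.09 s.
Number of complete oscillations = ⌊137/13.09⌋ = ⌊10.46⌋ = 10.

10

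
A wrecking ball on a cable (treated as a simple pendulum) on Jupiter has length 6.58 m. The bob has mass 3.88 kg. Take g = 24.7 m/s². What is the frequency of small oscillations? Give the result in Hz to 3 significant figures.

T = 2π√(L/g) = 2π√(6.58/24.7) = 3.243 s, so f = 1/T = 0.308 Hz.

0.308 Hz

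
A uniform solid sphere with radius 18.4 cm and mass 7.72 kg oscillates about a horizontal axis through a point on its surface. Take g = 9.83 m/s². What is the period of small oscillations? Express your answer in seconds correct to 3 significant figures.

I_cm = (2/5)mr² = 0.1045 kg·m². The pivot is at distance d = 0.184 m from the centre of mass.
By the parallel-axis theorem, I = I_cm + md² = 0.1045 + 0.2614 = 0.3659 kg·m².
T = 2π√(I/(mgd)) = 2π√(0.3659/(7.72 × 9.83 × 0.184)) = 1.02 s.

1.02 s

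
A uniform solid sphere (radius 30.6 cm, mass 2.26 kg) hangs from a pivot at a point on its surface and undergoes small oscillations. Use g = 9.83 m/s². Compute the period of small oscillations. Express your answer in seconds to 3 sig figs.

I_cm = (2/5)mr² = 0.08465 kg·m². The pivot is at distance d = 0.306 m from the centre of mass.
By the parallel-axis theorem, I = I_cm + md² = 0.08465 + 0.2116 = 0.2963 kg·m².
T = 2π√(I/(mgd)) = 2π√(0.2963/(2.26 × 9.83 × 0.306)) = 1.31 s.

1.31 s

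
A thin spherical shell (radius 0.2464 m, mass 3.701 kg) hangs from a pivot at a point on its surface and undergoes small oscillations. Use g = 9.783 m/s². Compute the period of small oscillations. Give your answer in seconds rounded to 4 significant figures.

1.287 s

I_cm = (2/3)mr² = 0.14980 kg·m². The pivot is at distance d = 0.2464 m from the centre of mass.
By the parallel-axis theorem, I = I_cm + md² = 0.14980 + 0.22470 = 0.37450 kg·m².
T = 2π√(I/(mgd)) = 2π√(0.37450/(3.701 × 9.783 × 0.2464)) = 1.287 s.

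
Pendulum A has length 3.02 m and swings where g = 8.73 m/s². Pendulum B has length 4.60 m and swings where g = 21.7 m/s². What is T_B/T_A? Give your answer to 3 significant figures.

0.783

T = 2π√(L/g), so T_B/T_A = √((L_B/g_B)/(L_A/g_A)) = √((4.60/21.7)/(3.02/8.73)) = 0.783.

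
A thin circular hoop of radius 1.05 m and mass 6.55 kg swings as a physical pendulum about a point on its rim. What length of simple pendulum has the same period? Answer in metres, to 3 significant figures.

2.10 m

The equivalent simple-pendulum length is L_eq = I/(md), where I is about the pivot and d = 1.050 m.
I_cm = mR² = 7.221 kg·m², so I = I_cm + md² = 7.221 + 7.221 = 14.44 kg·m².
L_eq = 14.44/(6.55 × 1.050) = 2.10 m.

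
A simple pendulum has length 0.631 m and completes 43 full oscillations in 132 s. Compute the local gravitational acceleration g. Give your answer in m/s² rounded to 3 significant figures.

2.64 m/s²

T = 132/43 = 3.070 s.
From T = 2π√(L/g), g = 4π²L/T² = 4π² × 0.631/3.070² = 2.64 m/s².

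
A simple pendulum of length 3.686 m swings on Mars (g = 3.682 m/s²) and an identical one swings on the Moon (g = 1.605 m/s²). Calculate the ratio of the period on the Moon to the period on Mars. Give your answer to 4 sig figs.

1.515

T ∝ 1/√g, so T₂/T₁ = √(g₁/g₂) = √(3.682/1.605) = 1.515.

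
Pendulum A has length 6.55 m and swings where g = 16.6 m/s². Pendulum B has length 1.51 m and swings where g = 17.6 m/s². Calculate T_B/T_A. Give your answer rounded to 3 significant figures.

0.466

T = 2π√(L/g), so T_B/T_A = √((L_B/g_B)/(L_A/g_A)) = √((1.51/17.6)/(6.55/16.6)) = 0.466.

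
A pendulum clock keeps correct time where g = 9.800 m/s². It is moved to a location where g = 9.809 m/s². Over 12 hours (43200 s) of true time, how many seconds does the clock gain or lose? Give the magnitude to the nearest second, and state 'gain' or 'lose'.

The clock's period scales as T ∝ 1/√g, so T'/T = √(9.800/9.809) = 0.999541.
In 43200 s of true time the clock registers 43200/0.999541 = 43219.8 s, so it gains 20 s.

gain 20 s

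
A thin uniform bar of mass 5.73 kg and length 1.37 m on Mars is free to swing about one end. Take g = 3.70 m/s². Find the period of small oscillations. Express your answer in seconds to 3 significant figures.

For a physical pendulum T = 2π√(I/(mgd)), with d = 0.6850 m from pivot to centre of mass.
I_cm = mL²/12 = 5.73 × 1.37²/12 = 0.8962 kg·m²; I = I_cm + md² = 0.8962 + 5.73 × 0.6850² = 3.585 kg·m².
T = 2π√(3.585/(5.73 × 3.70 × 0.6850)) = 3.12 s.

3.12 s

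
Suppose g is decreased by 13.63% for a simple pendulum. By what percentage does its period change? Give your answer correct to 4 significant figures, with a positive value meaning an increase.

7.602%

T ∝ 1/√g, so T'/T = 1/√(0.86370) = 1.0760.
Percentage change in T = (1.0760 − 1) × 100% = 7.602%.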